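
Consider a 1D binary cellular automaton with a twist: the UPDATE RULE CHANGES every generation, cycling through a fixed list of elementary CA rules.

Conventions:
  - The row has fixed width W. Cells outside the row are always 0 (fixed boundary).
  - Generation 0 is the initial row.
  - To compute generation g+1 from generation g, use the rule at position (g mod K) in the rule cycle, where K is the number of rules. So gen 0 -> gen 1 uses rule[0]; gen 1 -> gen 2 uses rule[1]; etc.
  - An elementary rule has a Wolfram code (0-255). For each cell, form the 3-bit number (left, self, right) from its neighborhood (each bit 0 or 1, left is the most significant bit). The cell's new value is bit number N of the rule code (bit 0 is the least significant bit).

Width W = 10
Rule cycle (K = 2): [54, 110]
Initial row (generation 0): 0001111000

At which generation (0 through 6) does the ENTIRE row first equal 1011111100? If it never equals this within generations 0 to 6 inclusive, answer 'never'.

Gen 0: 0001111000
Gen 1 (rule 54): 0010000100
Gen 2 (rule 110): 0110001100
Gen 3 (rule 54): 1001010010
Gen 4 (rule 110): 1011110110
Gen 5 (rule 54): 1100001001
Gen 6 (rule 110): 1100011011

Answer: never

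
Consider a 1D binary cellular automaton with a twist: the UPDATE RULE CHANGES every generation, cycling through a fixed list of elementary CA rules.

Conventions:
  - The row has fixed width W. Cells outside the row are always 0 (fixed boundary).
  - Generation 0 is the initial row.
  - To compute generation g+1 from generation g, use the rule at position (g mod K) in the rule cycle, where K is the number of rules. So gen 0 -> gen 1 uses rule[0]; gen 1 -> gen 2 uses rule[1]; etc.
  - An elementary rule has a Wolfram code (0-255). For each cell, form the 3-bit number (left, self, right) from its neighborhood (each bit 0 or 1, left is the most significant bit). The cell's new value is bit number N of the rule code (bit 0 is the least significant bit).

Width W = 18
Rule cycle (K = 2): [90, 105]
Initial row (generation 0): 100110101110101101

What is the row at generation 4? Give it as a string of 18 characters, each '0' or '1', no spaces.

Gen 0: 100110101110101101
Gen 1 (rule 90): 011110001010001100
Gen 2 (rule 105): 010010100100101101
Gen 3 (rule 90): 101100011011001100
Gen 4 (rule 105): 011101011111001101

Answer: 011101011111001101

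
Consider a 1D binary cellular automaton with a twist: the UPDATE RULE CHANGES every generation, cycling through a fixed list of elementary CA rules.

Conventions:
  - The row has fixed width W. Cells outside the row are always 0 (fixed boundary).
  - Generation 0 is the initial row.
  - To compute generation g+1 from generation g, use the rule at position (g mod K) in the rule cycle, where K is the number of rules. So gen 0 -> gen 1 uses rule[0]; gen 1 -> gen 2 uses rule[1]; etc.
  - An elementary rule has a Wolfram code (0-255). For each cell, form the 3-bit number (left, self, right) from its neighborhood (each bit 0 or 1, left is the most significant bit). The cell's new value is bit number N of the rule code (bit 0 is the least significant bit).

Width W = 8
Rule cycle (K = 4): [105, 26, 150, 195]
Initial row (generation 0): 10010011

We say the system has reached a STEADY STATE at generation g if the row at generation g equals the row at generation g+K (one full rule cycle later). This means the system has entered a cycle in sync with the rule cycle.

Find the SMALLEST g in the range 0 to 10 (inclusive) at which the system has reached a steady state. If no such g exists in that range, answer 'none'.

Answer: none

Derivation:
Gen 0: 10010011
Gen 1 (rule 105): 00000011
Gen 2 (rule 26): 00000110
Gen 3 (rule 150): 00001001
Gen 4 (rule 195): 11110010
Gen 5 (rule 105): 10010000
Gen 6 (rule 26): 01101000
Gen 7 (rule 150): 10001100
Gen 8 (rule 195): 00110101
Gen 9 (rule 105): 10111010
Gen 10 (rule 26): 00100001
Gen 11 (rule 150): 01110011
Gen 12 (rule 195): 10110101
Gen 13 (rule 105): 01111010
Gen 14 (rule 26): 11000001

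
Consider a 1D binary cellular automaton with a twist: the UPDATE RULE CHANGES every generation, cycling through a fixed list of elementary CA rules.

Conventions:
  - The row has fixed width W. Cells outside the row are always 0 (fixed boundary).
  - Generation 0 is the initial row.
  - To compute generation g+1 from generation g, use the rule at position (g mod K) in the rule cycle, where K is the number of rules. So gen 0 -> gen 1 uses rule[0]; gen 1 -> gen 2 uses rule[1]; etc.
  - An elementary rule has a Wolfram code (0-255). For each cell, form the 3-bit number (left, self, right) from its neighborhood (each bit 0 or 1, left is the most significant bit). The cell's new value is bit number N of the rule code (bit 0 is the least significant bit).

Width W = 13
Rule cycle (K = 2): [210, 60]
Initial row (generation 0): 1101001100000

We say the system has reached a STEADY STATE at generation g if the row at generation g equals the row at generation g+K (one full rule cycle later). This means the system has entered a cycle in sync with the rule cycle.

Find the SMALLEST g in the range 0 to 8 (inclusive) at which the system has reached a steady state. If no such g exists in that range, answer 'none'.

Gen 0: 1101001100000
Gen 1 (rule 210): 0100110110000
Gen 2 (rule 60): 0110101101000
Gen 3 (rule 210): 1010000100100
Gen 4 (rule 60): 1111000110110
Gen 5 (rule 210): 0111101010011
Gen 6 (rule 60): 0100011111010
Gen 7 (rule 210): 1010101111001
Gen 8 (rule 60): 1111111000101
Gen 9 (rule 210): 0111111101000
Gen 10 (rule 60): 0100000011100

Answer: none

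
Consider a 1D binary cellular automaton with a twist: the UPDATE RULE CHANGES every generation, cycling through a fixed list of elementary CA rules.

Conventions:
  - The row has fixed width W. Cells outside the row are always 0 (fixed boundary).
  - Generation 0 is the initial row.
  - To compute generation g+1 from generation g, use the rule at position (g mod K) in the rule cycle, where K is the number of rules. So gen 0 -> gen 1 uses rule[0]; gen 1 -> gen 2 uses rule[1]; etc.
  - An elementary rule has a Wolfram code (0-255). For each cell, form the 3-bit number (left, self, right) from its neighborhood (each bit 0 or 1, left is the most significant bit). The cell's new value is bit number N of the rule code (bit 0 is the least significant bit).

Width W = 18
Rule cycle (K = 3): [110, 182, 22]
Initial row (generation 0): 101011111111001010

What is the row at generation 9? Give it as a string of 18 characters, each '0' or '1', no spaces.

Answer: 110000001000011000

Derivation:
Gen 0: 101011111111001010
Gen 1 (rule 110): 111110000001011110
Gen 2 (rule 182): 011101000011101101
Gen 3 (rule 22): 100001100100000001
Gen 4 (rule 110): 100011101100000011
Gen 5 (rule 182): 110101010010000100
Gen 6 (rule 22): 000101011111001110
Gen 7 (rule 110): 001111110001011010
Gen 8 (rule 182): 010111101011100111
Gen 9 (rule 22): 110000001000011000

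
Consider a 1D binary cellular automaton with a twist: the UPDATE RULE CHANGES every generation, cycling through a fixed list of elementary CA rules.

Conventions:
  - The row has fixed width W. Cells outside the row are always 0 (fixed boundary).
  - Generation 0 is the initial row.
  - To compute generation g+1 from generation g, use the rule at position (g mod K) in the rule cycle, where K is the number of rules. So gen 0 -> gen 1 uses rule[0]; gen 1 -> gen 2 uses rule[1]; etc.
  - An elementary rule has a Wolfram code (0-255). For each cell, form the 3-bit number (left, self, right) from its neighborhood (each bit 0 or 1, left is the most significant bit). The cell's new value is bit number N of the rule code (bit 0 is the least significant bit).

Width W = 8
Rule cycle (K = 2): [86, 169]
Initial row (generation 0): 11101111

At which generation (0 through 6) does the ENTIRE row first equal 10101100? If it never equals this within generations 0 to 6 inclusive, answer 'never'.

Answer: 4

Derivation:
Gen 0: 11101111
Gen 1 (rule 86): 00100001
Gen 2 (rule 169): 10001100
Gen 3 (rule 86): 11010110
Gen 4 (rule 169): 10101100
Gen 5 (rule 86): 10100110
Gen 6 (rule 169): 01000100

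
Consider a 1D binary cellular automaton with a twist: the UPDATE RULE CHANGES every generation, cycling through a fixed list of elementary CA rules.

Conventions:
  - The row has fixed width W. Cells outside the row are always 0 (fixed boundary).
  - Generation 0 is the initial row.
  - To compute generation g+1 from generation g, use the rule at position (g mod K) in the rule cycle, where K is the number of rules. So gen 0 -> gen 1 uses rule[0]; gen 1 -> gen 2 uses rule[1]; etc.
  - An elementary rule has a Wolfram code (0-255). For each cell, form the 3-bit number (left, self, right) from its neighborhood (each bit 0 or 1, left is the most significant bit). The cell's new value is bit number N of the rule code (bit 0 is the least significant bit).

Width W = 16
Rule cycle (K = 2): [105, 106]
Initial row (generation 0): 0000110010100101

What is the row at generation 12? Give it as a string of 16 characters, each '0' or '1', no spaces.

Answer: 1101000010000111

Derivation:
Gen 0: 0000110010100101
Gen 1 (rule 105): 1110110001000010
Gen 2 (rule 106): 1011110010000100
Gen 3 (rule 105): 0110010000110001
Gen 4 (rule 106): 1110100001110010
Gen 5 (rule 105): 1011001101010000
Gen 6 (rule 106): 0111011110100000
Gen 7 (rule 105): 0101110011001111
Gen 8 (rule 106): 1011010111011001
Gen 9 (rule 105): 0111101101111000
Gen 10 (rule 106): 1100111111001000
Gen 11 (rule 105): 1100100001000011
Gen 12 (rule 106): 1101000010000111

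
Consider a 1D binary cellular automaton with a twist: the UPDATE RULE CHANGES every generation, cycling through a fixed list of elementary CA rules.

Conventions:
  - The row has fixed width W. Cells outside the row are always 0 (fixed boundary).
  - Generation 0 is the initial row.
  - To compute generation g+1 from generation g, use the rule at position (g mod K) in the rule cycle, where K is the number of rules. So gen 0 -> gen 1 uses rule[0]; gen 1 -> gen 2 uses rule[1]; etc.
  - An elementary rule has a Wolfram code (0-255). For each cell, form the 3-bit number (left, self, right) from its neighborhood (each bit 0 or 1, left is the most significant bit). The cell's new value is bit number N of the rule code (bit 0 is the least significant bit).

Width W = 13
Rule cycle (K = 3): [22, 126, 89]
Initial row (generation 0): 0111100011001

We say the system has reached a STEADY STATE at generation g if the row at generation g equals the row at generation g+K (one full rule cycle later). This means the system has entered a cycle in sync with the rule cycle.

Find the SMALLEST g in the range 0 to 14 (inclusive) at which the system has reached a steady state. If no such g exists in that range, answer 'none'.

Answer: 12

Derivation:
Gen 0: 0111100011001
Gen 1 (rule 22): 1000010100111
Gen 2 (rule 126): 1100111111101
Gen 3 (rule 89): 1110100000100
Gen 4 (rule 22): 0000110001110
Gen 5 (rule 126): 0001111011011
Gen 6 (rule 89): 1101001011011
Gen 7 (rule 22): 0001111000000
Gen 8 (rule 126): 0011001100000
Gen 9 (rule 89): 1011101111111
Gen 10 (rule 22): 1000000000000
Gen 11 (rule 126): 1100000000000
Gen 12 (rule 89): 1111111111111
Gen 13 (rule 22): 0000000000000
Gen 14 (rule 126): 0000000000000
Gen 15 (rule 89): 1111111111111
Gen 16 (rule 22): 0000000000000
Gen 17 (rule 126): 0000000000000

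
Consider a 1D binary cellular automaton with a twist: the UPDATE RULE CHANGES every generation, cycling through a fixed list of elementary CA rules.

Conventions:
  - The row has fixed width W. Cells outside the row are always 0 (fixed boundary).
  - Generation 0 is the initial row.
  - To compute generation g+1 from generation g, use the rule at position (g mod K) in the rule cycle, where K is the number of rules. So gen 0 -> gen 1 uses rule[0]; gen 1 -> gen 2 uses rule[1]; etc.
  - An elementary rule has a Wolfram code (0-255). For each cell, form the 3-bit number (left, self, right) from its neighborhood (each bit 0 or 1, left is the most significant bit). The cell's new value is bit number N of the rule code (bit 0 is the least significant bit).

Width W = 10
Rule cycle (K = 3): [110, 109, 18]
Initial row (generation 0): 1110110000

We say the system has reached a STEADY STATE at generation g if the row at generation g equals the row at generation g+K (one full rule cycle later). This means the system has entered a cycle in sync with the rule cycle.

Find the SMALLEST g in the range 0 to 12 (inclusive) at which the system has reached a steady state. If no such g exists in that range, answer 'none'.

Answer: 6

Derivation:
Gen 0: 1110110000
Gen 1 (rule 110): 1011110000
Gen 2 (rule 109): 1110010111
Gen 3 (rule 18): 0001100000
Gen 4 (rule 110): 0011100000
Gen 5 (rule 109): 1010101111
Gen 6 (rule 18): 0000000000
Gen 7 (rule 110): 0000000000
Gen 8 (rule 109): 1111111111
Gen 9 (rule 18): 0000000000
Gen 10 (rule 110): 0000000000
Gen 11 (rule 109): 1111111111
Gen 12 (rule 18): 0000000000
Gen 13 (rule 110): 0000000000
Gen 14 (rule 109): 1111111111
Gen 15 (rule 18): 0000000000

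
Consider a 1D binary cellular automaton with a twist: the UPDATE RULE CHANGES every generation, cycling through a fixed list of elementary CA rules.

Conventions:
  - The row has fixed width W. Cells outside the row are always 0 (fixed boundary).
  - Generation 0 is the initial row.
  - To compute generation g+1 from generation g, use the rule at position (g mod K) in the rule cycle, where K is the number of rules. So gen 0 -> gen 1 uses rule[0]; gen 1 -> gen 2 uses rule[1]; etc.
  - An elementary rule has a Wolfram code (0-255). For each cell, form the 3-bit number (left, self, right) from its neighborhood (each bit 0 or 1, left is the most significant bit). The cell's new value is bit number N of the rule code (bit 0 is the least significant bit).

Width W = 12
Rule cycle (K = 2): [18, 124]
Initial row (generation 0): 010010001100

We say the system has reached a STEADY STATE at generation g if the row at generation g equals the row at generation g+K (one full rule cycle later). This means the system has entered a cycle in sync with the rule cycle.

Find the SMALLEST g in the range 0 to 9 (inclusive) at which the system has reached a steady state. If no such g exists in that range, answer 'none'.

Answer: 3

Derivation:
Gen 0: 010010001100
Gen 1 (rule 18): 101101010010
Gen 2 (rule 124): 111111111011
Gen 3 (rule 18): 000000000000
Gen 4 (rule 124): 000000000000
Gen 5 (rule 18): 000000000000
Gen 6 (rule 124): 000000000000
Gen 7 (rule 18): 000000000000
Gen 8 (rule 124): 000000000000
Gen 9 (rule 18): 000000000000
Gen 10 (rule 124): 000000000000
Gen 11 (rule 18): 000000000000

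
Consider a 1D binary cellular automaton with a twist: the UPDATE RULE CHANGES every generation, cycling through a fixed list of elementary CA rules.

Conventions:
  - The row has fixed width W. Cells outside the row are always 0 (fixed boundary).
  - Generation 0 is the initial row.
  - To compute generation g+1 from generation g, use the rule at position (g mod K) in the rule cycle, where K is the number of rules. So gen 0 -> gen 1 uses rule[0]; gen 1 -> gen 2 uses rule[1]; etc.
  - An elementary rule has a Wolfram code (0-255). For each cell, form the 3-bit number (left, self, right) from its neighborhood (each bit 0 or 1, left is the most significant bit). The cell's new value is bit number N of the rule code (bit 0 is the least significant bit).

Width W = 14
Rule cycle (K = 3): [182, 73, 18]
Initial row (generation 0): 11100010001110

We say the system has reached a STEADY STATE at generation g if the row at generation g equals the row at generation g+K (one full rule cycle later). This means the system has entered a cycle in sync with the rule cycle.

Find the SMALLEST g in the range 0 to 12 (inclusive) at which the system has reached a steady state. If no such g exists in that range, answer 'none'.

Gen 0: 11100010001110
Gen 1 (rule 182): 01010111010101
Gen 2 (rule 73): 00000101000000
Gen 3 (rule 18): 00001000100000
Gen 4 (rule 182): 00011101110000
Gen 5 (rule 73): 11010101010111
Gen 6 (rule 18): 00000000000000
Gen 7 (rule 182): 00000000000000
Gen 8 (rule 73): 11111111111111
Gen 9 (rule 18): 00000000000000
Gen 10 (rule 182): 00000000000000
Gen 11 (rule 73): 11111111111111
Gen 12 (rule 18): 00000000000000
Gen 13 (rule 182): 00000000000000
Gen 14 (rule 73): 11111111111111
Gen 15 (rule 18): 00000000000000

Answer: 6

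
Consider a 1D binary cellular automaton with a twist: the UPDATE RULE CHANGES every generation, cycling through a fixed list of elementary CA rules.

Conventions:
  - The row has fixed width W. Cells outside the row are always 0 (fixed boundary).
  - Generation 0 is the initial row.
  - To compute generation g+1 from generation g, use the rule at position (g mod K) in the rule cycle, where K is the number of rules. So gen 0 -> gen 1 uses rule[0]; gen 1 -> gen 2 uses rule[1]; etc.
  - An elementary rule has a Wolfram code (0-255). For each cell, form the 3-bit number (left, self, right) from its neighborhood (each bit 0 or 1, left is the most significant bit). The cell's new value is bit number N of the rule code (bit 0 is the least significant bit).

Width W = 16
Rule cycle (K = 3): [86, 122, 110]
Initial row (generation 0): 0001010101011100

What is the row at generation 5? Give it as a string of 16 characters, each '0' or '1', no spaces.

Gen 0: 0001010101011100
Gen 1 (rule 86): 0011010101000110
Gen 2 (rule 122): 0111101010101111
Gen 3 (rule 110): 1100111111111001
Gen 4 (rule 86): 0111000000001111
Gen 5 (rule 122): 1101100000011001

Answer: 1101100000011001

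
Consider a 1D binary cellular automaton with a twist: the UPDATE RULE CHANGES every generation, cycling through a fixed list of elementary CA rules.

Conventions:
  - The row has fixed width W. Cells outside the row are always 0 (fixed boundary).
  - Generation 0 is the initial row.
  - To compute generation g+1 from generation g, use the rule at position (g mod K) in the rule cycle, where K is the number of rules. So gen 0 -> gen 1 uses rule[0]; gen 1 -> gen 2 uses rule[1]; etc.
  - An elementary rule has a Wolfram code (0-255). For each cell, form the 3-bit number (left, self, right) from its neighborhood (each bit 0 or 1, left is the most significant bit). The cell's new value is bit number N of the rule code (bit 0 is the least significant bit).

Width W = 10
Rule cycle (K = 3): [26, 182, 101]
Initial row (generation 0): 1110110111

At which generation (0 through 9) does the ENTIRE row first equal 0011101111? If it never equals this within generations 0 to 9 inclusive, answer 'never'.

Answer: 5

Derivation:
Gen 0: 1110110111
Gen 1 (rule 26): 1000100100
Gen 2 (rule 182): 1101111110
Gen 3 (rule 101): 0110000010
Gen 4 (rule 26): 1101000101
Gen 5 (rule 182): 0011101111
Gen 6 (rule 101): 1000110001
Gen 7 (rule 26): 0101101010
Gen 8 (rule 182): 1110011111
Gen 9 (rule 101): 0010000001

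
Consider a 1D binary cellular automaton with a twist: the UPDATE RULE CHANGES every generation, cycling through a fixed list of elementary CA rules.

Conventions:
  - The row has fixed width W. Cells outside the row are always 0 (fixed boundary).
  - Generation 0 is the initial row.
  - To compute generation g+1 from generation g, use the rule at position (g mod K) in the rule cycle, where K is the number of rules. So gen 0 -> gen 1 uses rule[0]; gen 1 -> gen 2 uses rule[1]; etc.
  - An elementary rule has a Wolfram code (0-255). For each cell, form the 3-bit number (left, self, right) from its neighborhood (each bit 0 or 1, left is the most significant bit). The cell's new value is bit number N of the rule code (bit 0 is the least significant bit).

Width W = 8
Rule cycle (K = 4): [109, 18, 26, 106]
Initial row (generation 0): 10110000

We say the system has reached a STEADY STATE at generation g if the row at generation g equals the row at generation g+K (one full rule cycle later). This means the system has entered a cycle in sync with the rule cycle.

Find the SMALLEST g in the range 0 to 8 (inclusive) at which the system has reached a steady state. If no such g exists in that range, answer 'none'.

Answer: 2

Derivation:
Gen 0: 10110000
Gen 1 (rule 109): 11110111
Gen 2 (rule 18): 00000000
Gen 3 (rule 26): 00000000
Gen 4 (rule 106): 00000000
Gen 5 (rule 109): 11111111
Gen 6 (rule 18): 00000000
Gen 7 (rule 26): 00000000
Gen 8 (rule 106): 00000000
Gen 9 (rule 109): 11111111
Gen 10 (rule 18): 00000000
Gen 11 (rule 26): 00000000
Gen 12 (rule 106): 00000000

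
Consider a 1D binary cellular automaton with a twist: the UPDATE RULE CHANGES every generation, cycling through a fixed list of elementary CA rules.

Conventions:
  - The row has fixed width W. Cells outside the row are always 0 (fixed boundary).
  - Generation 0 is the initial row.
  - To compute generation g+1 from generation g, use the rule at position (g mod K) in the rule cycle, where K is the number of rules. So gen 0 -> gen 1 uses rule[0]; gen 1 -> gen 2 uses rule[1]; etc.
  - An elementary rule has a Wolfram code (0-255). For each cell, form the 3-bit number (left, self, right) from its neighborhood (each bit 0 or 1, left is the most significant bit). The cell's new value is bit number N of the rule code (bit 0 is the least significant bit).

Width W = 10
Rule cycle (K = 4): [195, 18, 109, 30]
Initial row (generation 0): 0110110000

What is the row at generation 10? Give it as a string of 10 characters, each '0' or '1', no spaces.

Gen 0: 0110110000
Gen 1 (rule 195): 1010010111
Gen 2 (rule 18): 0001100000
Gen 3 (rule 109): 1101101111
Gen 4 (rule 30): 1001001000
Gen 5 (rule 195): 0010010011
Gen 6 (rule 18): 0101101100
Gen 7 (rule 109): 0111111101
Gen 8 (rule 30): 1100000001
Gen 9 (rule 195): 0101111110
Gen 10 (rule 18): 1000000001

Answer: 1000000001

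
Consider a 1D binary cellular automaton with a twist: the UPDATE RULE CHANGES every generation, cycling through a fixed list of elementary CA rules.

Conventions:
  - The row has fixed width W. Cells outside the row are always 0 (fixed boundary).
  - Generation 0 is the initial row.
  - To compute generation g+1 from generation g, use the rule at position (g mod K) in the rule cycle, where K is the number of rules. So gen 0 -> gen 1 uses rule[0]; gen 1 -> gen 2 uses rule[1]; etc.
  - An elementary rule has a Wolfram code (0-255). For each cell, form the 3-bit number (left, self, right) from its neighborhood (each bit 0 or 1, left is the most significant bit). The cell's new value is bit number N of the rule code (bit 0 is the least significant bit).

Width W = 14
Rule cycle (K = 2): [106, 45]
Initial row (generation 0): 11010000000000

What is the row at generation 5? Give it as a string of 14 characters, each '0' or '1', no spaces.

Answer: 11100110000110

Derivation:
Gen 0: 11010000000000
Gen 1 (rule 106): 11100000000000
Gen 2 (rule 45): 10001111111111
Gen 3 (rule 106): 00011000000001
Gen 4 (rule 45): 11010011111101
Gen 5 (rule 106): 11100110000110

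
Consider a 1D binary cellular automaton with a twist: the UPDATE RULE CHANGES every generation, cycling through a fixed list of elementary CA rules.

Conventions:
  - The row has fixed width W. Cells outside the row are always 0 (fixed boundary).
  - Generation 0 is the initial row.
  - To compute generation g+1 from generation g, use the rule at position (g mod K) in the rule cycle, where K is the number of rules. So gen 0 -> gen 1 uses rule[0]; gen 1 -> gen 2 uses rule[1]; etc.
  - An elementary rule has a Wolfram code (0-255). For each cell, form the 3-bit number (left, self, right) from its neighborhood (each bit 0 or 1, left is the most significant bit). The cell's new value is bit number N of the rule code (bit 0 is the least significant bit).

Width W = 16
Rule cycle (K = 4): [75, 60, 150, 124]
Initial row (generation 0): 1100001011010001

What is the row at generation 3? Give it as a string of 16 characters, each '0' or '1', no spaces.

Gen 0: 1100001011010001
Gen 1 (rule 75): 1101110011000110
Gen 2 (rule 60): 1011001010100101
Gen 3 (rule 150): 1000111010111101

Answer: 1000111010111101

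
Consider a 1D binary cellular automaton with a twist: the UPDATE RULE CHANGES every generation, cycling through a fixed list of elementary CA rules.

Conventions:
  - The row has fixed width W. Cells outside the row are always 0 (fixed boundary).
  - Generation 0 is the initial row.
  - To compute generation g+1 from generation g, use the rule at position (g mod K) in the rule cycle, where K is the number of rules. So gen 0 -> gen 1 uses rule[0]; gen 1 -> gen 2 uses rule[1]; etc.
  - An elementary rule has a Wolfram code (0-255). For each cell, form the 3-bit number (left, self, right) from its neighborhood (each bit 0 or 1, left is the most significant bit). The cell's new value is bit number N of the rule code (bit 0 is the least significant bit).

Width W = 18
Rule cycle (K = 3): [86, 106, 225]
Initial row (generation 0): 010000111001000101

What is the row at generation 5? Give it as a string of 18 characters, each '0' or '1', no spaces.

Gen 0: 010000111001000101
Gen 1 (rule 86): 111001001111101101
Gen 2 (rule 106): 101010011000111110
Gen 3 (rule 225): 010100001010011110
Gen 4 (rule 86): 110110011011100011
Gen 5 (rule 106): 111110111110100111

Answer: 111110111110100111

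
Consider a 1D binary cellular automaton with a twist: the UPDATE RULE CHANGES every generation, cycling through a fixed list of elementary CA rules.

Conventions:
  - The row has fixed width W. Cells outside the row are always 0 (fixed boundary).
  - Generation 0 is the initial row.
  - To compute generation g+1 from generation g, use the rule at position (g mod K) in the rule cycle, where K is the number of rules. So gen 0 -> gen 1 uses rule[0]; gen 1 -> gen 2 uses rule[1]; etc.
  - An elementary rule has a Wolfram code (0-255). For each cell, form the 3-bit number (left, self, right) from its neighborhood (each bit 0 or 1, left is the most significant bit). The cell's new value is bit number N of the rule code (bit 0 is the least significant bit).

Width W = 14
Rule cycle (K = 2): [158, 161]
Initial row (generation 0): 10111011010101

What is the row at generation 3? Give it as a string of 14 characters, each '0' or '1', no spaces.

Gen 0: 10111011010101
Gen 1 (rule 158): 10110010010101
Gen 2 (rule 161): 01000000001010
Gen 3 (rule 158): 11100000011011

Answer: 11100000011011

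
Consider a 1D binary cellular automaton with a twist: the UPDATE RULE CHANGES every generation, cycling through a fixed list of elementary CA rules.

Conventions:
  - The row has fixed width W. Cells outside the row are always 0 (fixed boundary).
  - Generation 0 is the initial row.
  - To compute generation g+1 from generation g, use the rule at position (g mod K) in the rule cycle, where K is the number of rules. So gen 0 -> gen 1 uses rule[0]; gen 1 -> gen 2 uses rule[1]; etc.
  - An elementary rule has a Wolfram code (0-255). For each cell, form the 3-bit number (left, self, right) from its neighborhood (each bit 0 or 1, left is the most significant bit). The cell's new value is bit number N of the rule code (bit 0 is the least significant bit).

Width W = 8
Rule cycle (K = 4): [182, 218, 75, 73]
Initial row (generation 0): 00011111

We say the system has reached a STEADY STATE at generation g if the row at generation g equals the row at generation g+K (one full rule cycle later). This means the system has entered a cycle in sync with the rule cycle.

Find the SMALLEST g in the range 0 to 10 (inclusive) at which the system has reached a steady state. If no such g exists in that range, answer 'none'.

Answer: 5

Derivation:
Gen 0: 00011111
Gen 1 (rule 182): 00101110
Gen 2 (rule 218): 01001111
Gen 3 (rule 75): 10011001
Gen 4 (rule 73): 00011000
Gen 5 (rule 182): 00100100
Gen 6 (rule 218): 01011010
Gen 7 (rule 75): 10011000
Gen 8 (rule 73): 00011011
Gen 9 (rule 182): 00100100
Gen 10 (rule 218): 01011010
Gen 11 (rule 75): 10011000
Gen 12 (rule 73): 00011011
Gen 13 (rule 182): 00100100
Gen 14 (rule 218): 01011010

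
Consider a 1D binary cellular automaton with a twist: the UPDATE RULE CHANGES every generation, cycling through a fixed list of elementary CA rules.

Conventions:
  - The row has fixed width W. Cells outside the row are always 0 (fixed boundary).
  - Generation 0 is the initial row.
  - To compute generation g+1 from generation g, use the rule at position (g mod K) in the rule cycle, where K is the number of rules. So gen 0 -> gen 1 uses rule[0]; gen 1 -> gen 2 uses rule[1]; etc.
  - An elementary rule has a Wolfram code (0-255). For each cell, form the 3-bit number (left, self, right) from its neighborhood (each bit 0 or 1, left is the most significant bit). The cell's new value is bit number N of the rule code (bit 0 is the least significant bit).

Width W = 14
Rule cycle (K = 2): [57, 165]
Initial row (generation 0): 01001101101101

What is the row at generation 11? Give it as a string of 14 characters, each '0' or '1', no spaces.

Answer: 11010010010100

Derivation:
Gen 0: 01001101101101
Gen 1 (rule 57): 00101011011010
Gen 2 (rule 165): 10111100100110
Gen 3 (rule 57): 01100010010101
Gen 4 (rule 165): 00001010011111
Gen 5 (rule 57): 11100101010000
Gen 6 (rule 165): 01000111110111
Gen 7 (rule 57): 00110100001100
Gen 8 (rule 165): 10001101100001
Gen 9 (rule 57): 01101011011100
Gen 10 (rule 165): 00011100101001
Gen 11 (rule 57): 11010010010100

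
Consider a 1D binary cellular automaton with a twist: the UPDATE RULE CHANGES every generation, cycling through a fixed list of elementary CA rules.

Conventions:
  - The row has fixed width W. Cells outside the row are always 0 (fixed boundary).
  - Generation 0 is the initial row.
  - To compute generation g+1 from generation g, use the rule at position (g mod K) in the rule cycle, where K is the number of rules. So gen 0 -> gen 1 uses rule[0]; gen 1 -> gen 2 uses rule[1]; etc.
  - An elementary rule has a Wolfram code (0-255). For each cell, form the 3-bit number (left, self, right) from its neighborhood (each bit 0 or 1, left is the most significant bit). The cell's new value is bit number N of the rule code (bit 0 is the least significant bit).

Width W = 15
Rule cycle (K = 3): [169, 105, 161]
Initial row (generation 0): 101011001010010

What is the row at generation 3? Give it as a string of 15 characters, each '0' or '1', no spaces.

Answer: 100101000100110

Derivation:
Gen 0: 101011001010010
Gen 1 (rule 169): 010110000100000
Gen 2 (rule 105): 001110110001111
Gen 3 (rule 161): 100101000100110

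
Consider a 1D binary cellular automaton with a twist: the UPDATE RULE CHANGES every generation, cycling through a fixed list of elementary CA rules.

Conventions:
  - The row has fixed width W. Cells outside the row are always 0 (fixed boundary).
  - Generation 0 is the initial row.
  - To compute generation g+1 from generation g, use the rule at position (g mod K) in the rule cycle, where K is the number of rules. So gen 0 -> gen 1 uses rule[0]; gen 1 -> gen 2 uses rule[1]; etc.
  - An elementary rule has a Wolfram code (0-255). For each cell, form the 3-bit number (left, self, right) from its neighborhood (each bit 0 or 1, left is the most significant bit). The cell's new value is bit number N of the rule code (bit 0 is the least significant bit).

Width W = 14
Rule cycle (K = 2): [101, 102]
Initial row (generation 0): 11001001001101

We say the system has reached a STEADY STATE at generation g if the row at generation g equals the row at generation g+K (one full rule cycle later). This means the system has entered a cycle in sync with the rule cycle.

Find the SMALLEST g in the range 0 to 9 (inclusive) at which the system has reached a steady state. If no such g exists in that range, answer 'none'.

Answer: none

Derivation:
Gen 0: 11001001001101
Gen 1 (rule 101): 01001001000111
Gen 2 (rule 102): 11011011001001
Gen 3 (rule 101): 01101101001001
Gen 4 (rule 102): 10110111011011
Gen 5 (rule 101): 11011001101101
Gen 6 (rule 102): 01101010110111
Gen 7 (rule 101): 00111111011001
Gen 8 (rule 102): 01000001101011
Gen 9 (rule 101): 01011100111101
Gen 10 (rule 102): 11100101000111
Gen 11 (rule 101): 00100111010001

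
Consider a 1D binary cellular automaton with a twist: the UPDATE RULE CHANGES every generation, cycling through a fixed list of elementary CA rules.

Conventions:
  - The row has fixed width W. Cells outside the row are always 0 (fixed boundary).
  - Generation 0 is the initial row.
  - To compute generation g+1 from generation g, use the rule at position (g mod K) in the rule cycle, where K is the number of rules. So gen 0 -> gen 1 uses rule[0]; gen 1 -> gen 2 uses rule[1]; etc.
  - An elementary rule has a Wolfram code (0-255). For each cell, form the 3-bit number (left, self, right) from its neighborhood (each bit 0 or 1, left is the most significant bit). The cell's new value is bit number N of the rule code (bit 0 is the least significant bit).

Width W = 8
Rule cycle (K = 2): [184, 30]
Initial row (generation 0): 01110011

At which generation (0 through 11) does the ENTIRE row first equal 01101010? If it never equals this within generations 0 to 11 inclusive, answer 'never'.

Gen 0: 01110011
Gen 1 (rule 184): 01101010
Gen 2 (rule 30): 11001011
Gen 3 (rule 184): 10100110
Gen 4 (rule 30): 10111101
Gen 5 (rule 184): 01111010
Gen 6 (rule 30): 11000011
Gen 7 (rule 184): 10100010
Gen 8 (rule 30): 10110111
Gen 9 (rule 184): 01101110
Gen 10 (rule 30): 11001001
Gen 11 (rule 184): 10100100

Answer: 1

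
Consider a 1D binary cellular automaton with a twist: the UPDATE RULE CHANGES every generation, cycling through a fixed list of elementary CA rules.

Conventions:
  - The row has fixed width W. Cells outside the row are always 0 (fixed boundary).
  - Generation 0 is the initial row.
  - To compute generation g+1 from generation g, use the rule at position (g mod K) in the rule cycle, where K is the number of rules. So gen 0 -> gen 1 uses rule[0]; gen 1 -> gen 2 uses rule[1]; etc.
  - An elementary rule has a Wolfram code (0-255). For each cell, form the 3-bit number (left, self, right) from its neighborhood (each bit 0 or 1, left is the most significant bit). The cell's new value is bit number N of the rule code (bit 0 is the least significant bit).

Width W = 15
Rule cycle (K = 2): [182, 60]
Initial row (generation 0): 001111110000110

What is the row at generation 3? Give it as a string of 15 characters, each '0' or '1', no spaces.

Answer: 101010101010011

Derivation:
Gen 0: 001111110000110
Gen 1 (rule 182): 010111101001001
Gen 2 (rule 60): 011100011101101
Gen 3 (rule 182): 101010101010011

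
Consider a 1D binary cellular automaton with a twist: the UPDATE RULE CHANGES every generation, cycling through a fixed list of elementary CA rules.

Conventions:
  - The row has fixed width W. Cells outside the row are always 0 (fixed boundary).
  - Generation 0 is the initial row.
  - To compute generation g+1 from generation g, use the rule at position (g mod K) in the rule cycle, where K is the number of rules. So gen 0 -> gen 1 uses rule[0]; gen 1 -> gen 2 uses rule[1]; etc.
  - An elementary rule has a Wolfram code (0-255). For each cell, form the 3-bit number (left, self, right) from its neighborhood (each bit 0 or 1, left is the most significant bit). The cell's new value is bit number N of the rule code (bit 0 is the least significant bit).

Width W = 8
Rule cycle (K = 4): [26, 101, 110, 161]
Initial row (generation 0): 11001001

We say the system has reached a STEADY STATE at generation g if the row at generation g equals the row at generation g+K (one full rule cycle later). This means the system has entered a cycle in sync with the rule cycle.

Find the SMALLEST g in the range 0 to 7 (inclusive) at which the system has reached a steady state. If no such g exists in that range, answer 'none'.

Gen 0: 11001001
Gen 1 (rule 26): 10110110
Gen 2 (rule 101): 11011010
Gen 3 (rule 110): 11111110
Gen 4 (rule 161): 01111100
Gen 5 (rule 26): 11000010
Gen 6 (rule 101): 01011010
Gen 7 (rule 110): 11111110
Gen 8 (rule 161): 01111100
Gen 9 (rule 26): 11000010
Gen 10 (rule 101): 01011010
Gen 11 (rule 110): 11111110

Answer: 3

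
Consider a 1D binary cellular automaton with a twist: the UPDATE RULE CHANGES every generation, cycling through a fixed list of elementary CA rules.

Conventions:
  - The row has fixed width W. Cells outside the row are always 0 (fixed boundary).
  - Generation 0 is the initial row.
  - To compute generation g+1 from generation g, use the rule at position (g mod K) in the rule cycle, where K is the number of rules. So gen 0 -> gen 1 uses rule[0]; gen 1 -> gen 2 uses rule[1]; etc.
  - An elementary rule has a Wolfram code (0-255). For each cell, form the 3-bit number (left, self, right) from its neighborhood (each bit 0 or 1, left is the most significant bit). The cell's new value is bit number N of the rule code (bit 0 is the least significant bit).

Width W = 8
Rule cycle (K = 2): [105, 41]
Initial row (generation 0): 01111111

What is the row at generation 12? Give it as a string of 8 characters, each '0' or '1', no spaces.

Gen 0: 01111111
Gen 1 (rule 105): 01000001
Gen 2 (rule 41): 00011100
Gen 3 (rule 105): 11010101
Gen 4 (rule 41): 10101010
Gen 5 (rule 105): 01010100
Gen 6 (rule 41): 00101001
Gen 7 (rule 105): 10010000
Gen 8 (rule 41): 00000111
Gen 9 (rule 105): 11110101
Gen 10 (rule 41): 10001010
Gen 11 (rule 105): 00100100
Gen 12 (rule 41): 10000001

Answer: 10000001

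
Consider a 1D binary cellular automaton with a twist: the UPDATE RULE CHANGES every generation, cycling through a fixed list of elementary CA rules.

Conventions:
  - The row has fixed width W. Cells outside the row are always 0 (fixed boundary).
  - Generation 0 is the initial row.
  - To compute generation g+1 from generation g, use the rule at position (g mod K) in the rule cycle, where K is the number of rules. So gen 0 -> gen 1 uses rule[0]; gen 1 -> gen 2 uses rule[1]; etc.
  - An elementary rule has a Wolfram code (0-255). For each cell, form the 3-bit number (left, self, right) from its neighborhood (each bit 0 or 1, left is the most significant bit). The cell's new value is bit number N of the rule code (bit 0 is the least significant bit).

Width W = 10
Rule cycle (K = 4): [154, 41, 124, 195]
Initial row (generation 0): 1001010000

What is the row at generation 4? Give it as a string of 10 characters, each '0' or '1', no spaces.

Gen 0: 1001010000
Gen 1 (rule 154): 0110001000
Gen 2 (rule 41): 0100100011
Gen 3 (rule 124): 0110110011
Gen 4 (rule 195): 1010010101

Answer: 1010010101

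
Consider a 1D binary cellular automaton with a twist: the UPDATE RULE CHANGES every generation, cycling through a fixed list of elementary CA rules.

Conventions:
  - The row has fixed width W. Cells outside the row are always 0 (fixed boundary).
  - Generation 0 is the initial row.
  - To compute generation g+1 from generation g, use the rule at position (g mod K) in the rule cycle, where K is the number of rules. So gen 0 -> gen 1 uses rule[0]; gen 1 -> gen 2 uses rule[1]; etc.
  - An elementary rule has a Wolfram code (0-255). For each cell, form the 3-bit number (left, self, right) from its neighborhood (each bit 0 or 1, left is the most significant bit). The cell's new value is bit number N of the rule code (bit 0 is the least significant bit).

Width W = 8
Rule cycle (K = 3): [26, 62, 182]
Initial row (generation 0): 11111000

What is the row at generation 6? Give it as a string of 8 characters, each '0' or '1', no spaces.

Answer: 00111000

Derivation:
Gen 0: 11111000
Gen 1 (rule 26): 10000100
Gen 2 (rule 62): 11001110
Gen 3 (rule 182): 00110101
Gen 4 (rule 26): 01100000
Gen 5 (rule 62): 11010000
Gen 6 (rule 182): 00111000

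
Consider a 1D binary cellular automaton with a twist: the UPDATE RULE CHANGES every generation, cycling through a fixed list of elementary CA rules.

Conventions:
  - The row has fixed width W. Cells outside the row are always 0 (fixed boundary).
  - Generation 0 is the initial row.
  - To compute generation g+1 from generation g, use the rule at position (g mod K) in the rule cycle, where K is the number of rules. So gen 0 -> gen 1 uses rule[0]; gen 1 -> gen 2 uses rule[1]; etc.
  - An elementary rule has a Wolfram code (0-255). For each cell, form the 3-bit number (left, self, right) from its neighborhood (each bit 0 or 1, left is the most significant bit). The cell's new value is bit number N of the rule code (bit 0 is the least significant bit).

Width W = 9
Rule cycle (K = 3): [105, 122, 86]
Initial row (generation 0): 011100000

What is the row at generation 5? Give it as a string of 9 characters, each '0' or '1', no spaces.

Answer: 101010110

Derivation:
Gen 0: 011100000
Gen 1 (rule 105): 010101111
Gen 2 (rule 122): 101011001
Gen 3 (rule 86): 101001111
Gen 4 (rule 105): 010001001
Gen 5 (rule 122): 101010110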